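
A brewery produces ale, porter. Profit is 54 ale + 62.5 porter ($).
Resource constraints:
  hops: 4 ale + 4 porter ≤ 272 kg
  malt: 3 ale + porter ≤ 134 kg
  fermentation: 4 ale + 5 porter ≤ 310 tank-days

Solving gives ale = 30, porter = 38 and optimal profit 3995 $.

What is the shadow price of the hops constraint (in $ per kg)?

Binding: hops and fermentation. Non-binding: malt (6 unused).
Slack constraints have shadow price 0 (complementary slackness).
The binding rows give the dual system: 4·y_hops + 4·y_fermentation = 54 and 4·y_hops + 5·y_fermentation = 62.5.
Solving: y_hops = 5, y_fermentation = 8.5.
Shadow price of hops = 5.

5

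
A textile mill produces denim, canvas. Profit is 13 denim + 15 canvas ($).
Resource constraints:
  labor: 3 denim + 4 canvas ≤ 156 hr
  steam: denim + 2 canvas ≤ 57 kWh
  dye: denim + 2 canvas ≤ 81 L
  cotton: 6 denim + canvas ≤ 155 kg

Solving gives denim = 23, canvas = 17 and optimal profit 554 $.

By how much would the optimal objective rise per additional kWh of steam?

Binding: steam and cotton. Non-binding: labor (19 unused), dye (24 unused).
Since labor, dye are not tight, their duals are 0.
From A_Bᵀ y = c: 1·y_steam + 6·y_cotton = 13; 2·y_steam + 1·y_cotton = 15.
This yields shadow prices y_steam = 7, y_cotton = 1.
Shadow price of steam = 7.

7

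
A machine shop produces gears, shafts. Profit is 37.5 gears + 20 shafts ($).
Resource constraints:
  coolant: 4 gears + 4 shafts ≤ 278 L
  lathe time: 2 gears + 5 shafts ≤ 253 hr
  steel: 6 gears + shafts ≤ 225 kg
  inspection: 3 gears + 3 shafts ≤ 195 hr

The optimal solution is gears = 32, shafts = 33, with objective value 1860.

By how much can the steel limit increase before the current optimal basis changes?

165

Binding constraints: steel, inspection. The basis is B = [[6,1],[3,3]] with det 15.
Per unit increase in steel, x* moves by d = (0.2, -0.2).
The basis stays optimal until shafts reaches 0; allowable increase = 165 kg.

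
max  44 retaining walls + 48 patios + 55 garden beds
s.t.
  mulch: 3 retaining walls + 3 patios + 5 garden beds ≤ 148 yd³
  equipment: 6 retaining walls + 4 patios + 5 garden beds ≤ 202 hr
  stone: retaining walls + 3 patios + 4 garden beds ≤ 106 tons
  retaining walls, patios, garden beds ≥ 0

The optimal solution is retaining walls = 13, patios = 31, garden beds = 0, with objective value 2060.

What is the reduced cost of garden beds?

At the optimum: mulch uses 132 of 148 (slack = 16); equipment uses 202 of 202 (binding); stone uses 106 of 106 (binding).
Slack constraints have shadow price 0 (complementary slackness).
From A_Bᵀ y = c: 6·y_equipment + 1·y_stone = 44; 4·y_equipment + 3·y_stone = 48.
Solving: y_equipment = 6, y_stone = 8.
Reduced cost of garden beds: c₃ − yᵀa₃ = 55 − (6·5 + 8·4) = 55 − 62 = -7.

-7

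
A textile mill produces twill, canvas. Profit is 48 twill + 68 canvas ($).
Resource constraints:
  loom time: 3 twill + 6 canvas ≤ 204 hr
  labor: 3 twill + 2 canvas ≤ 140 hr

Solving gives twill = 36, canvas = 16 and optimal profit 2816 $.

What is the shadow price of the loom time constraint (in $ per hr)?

Both loom time and labor are binding at x*.
From A_Bᵀ y = c: 3·y_loom time + 3·y_labor = 48; 6·y_loom time + 2·y_labor = 68.
Solving: y_loom time = 9, y_labor = 7.
Shadow price of loom time = 9.

9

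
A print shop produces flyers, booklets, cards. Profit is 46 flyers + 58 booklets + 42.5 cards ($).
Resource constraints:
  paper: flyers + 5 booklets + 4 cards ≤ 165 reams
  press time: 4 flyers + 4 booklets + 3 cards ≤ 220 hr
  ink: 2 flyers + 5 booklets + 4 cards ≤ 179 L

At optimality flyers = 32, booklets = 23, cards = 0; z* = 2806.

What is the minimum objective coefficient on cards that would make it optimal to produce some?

44.5

Binding: press time and ink. Non-binding: paper (18 unused).
Since paper is not tight, its dual is 0.
The binding rows give the dual system: 4·y_press time + 2·y_ink = 46 and 4·y_press time + 5·y_ink = 58.
Solving: y_press time = 9.5, y_ink = 4.
cards enters the basis when its profit ≥ yᵀa₃ = 9.5·3 + 4·4 = 44.5.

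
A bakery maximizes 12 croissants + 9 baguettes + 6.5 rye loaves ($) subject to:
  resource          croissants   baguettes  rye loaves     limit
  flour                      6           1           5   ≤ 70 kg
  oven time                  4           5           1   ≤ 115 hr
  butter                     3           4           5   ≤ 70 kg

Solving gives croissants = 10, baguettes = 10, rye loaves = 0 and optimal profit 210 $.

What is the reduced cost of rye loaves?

-8.5

Binding: flour and butter. Non-binding: oven time (25 unused).
Slack constraints have shadow price 0 (complementary slackness).
Dual feasibility on the basic columns requires 6·y_flour + 3·y_butter = 12, 1·y_flour + 4·y_butter = 9.
This yields shadow prices y_flour = 1, y_butter = 2.
Reduced cost of rye loaves: c₃ − yᵀa₃ = 6.5 − (1·5 + 2·5) = 6.5 − 15 = -8.5.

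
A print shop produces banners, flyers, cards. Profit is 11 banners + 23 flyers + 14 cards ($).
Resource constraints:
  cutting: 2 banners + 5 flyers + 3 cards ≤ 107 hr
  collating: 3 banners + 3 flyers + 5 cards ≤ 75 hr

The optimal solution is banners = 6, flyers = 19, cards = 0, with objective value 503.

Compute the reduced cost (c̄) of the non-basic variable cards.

At the optimum: cutting uses 107 of 107 (binding); collating uses 75 of 75 (binding).
From A_Bᵀ y = c: 2·y_cutting + 3·y_collating = 11; 5·y_cutting + 3·y_collating = 23.
→ y_cutting = 4 and y_collating = 1.
Reduced cost of cards: c₃ − yᵀa₃ = 14 − (4·3 + 1·5) = 14 − 17 = -3.

-3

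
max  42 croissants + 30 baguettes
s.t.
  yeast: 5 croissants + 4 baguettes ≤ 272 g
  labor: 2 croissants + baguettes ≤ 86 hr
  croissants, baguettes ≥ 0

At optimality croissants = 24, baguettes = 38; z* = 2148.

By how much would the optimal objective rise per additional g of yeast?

6

At the optimum: yeast uses 272 of 272 (binding); labor uses 86 of 86 (binding).
The binding rows give the dual system: 5·y_yeast + 2·y_labor = 42 and 4·y_yeast + 1·y_labor = 30.
Solving: y_yeast = 6, y_labor = 6.
Shadow price of yeast = 6.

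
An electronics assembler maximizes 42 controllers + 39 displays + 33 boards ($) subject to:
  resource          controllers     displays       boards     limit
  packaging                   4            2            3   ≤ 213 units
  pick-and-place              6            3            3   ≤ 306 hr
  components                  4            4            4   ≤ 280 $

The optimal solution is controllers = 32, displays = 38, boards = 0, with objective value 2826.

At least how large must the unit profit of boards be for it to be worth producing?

39

At the optimum: packaging uses 204 of 213 (slack = 9); pick-and-place uses 306 of 306 (binding); components uses 280 of 280 (binding).
By complementary slackness, y = 0 for the non-binding constraint.
The binding rows give the dual system: 6·y_pick-and-place + 4·y_components = 42 and 3·y_pick-and-place + 4·y_components = 39.
→ y_pick-and-place = 1 and y_components = 9.
boards enters the basis when its profit ≥ yᵀa₃ = 1·3 + 9·4 = 39.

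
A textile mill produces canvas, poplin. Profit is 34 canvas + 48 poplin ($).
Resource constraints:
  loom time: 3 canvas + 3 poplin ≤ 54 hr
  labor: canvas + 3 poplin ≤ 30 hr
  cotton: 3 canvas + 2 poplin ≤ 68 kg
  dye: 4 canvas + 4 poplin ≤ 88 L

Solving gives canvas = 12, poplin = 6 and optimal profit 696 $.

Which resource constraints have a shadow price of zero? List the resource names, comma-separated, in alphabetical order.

cotton, dye

loom time: 54/54 (binding)
labor: 30/30 (binding)
cotton: 48/68 (slack 20)
dye: 72/88 (slack 16)
By complementary slackness, a constraint with positive slack has shadow price 0 → cotton, dye.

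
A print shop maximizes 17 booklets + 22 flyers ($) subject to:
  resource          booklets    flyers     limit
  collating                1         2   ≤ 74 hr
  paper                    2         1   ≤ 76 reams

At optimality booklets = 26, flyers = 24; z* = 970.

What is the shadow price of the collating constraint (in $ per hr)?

Check each constraint at x*: collating 74/74 (tight); paper 76/76 (tight).
Dual feasibility on the basic columns requires 1·y_collating + 2·y_paper = 17, 2·y_collating + 1·y_paper = 22.
This yields shadow prices y_collating = 9, y_paper = 4.
Shadow price of collating = 9.

9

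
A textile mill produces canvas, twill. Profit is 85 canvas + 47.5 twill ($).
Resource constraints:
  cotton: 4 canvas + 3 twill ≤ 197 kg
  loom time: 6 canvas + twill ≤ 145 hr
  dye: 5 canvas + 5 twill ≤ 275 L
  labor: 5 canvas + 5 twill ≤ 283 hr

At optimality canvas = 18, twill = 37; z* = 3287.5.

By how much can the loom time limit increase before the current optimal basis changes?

70

Binding constraints: loom time, dye. The basis is B = [[6,1],[5,5]] with det 25.
Per unit increase in loom time, x* moves by d = (0.2, -0.2).
The basis stays optimal until cotton becomes binding; allowable increase = 70 hr.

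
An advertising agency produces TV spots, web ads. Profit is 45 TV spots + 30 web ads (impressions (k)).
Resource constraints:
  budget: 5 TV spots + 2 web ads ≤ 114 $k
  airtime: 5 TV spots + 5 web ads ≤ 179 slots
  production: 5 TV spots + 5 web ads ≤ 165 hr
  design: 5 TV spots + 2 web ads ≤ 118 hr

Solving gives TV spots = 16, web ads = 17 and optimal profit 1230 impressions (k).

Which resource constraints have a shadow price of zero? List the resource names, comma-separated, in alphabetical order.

budget: 114/114 (binding)
airtime: 165/179 (slack 14)
production: 165/165 (binding)
design: 114/118 (slack 4)
By complementary slackness, a constraint with positive slack has shadow price 0 → airtime, design.

airtime, design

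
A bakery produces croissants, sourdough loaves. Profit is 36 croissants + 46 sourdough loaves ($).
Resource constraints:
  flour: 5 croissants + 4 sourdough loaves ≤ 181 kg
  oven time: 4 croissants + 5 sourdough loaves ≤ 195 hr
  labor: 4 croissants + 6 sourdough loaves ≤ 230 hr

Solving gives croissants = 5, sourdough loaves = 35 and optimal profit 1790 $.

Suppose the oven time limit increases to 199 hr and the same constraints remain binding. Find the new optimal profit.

At the optimum: flour uses 165 of 181 (slack = 16); oven time uses 195 of 195 (binding); labor uses 230 of 230 (binding).
Since flour is not tight, its dual is 0.
The binding rows give the dual system: 4·y_oven time + 4·y_labor = 36 and 5·y_oven time + 6·y_labor = 46.
Solving: y_oven time = 8, y_labor = 1.
Δz = y_oven time·Δb = 8 × (4) = 32, so new z* = 1790 + 32 = 1822.

1822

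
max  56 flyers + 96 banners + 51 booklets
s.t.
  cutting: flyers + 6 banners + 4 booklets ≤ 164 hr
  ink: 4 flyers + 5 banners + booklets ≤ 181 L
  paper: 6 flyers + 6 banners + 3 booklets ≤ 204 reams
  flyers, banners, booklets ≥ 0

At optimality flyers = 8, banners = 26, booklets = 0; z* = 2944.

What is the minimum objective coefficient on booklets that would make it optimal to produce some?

Binding: cutting and paper. Non-binding: ink (19 unused).
By complementary slackness, y = 0 for the non-binding constraint.
Dual feasibility on the basic columns requires 1·y_cutting + 6·y_paper = 56, 6·y_cutting + 6·y_paper = 96.
Solving: y_cutting = 8, y_paper = 8.
booklets enters the basis when its profit ≥ yᵀa₃ = 8·4 + 8·3 = 56.

56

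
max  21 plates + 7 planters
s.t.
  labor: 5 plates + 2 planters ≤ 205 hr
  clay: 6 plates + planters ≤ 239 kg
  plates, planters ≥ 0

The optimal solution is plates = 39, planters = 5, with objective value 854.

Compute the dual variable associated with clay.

1

Check each constraint at x*: labor 205/205 (tight); clay 239/239 (tight).
Dual feasibility on the basic columns requires 5·y_labor + 6·y_clay = 21, 2·y_labor + 1·y_clay = 7.
Solving: y_labor = 3, y_clay = 1.
Shadow price of clay = 1.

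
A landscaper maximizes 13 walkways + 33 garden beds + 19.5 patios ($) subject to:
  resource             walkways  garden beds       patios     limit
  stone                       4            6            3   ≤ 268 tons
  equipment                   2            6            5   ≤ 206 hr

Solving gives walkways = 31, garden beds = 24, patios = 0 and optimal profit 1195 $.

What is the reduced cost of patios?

Check each constraint at x*: stone 268/268 (tight); equipment 206/206 (tight).
The binding rows give the dual system: 4·y_stone + 2·y_equipment = 13 and 6·y_stone + 6·y_equipment = 33.
This yields shadow prices y_stone = 1, y_equipment = 4.5.
Reduced cost of patios: c₃ − yᵀa₃ = 19.5 − (1·3 + 4.5·5) = 19.5 − 25.5 = -6.

-6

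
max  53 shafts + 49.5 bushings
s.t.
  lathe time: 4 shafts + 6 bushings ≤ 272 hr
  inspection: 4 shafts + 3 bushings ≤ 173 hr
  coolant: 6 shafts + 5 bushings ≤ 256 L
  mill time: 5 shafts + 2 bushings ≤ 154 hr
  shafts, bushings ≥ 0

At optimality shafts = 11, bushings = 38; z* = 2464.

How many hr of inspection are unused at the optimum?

15

inspection used = 4·11 + 3·38 = 158; slack = 173 − 158 = 15.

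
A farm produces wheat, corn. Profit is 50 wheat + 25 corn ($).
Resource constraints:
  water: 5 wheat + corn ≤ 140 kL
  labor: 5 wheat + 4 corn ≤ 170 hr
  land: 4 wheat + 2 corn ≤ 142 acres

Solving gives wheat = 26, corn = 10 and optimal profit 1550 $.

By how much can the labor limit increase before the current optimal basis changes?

45

Binding constraints: water, labor. The basis is B = [[5,1],[5,4]] with det 15.
Per unit increase in labor, x* moves by d = (-0.0667, 0.3333).
The basis stays optimal until land becomes binding; allowable increase = 45 hr.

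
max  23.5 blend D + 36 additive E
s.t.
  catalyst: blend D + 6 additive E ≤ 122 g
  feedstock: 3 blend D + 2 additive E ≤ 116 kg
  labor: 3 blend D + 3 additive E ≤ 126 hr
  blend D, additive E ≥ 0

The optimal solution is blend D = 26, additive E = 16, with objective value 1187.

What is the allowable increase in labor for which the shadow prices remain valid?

5.625

Binding constraints: catalyst, labor. The basis is B = [[1,6],[3,3]] with det -15.
Per unit increase in labor, x* moves by d = (0.4, -0.0667).
The basis stays optimal until feedstock becomes binding; allowable increase = 5.625 hr.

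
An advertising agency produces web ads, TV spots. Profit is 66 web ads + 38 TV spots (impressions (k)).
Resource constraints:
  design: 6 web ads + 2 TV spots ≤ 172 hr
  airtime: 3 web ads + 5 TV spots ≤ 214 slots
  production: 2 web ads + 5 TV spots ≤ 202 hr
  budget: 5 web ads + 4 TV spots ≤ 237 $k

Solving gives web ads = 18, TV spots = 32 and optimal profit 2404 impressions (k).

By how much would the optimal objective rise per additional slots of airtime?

4

Binding: design and airtime. Non-binding: production (6 unused), budget (19 unused).
By complementary slackness, y = 0 for the non-binding constraints.
From A_Bᵀ y = c: 6·y_design + 3·y_airtime = 66; 2·y_design + 5·y_airtime = 38.
Solving: y_design = 9, y_airtime = 4.
Shadow price of airtime = 4.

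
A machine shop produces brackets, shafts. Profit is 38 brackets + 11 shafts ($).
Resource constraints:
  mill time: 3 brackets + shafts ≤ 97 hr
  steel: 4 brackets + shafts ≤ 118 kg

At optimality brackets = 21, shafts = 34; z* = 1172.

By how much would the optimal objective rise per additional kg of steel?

5

At the optimum: mill time uses 97 of 97 (binding); steel uses 118 of 118 (binding).
Dual feasibility on the basic columns requires 3·y_mill time + 4·y_steel = 38, 1·y_mill time + 1·y_steel = 11.
Solving: y_mill time = 6, y_steel = 5.
Shadow price of steel = 5.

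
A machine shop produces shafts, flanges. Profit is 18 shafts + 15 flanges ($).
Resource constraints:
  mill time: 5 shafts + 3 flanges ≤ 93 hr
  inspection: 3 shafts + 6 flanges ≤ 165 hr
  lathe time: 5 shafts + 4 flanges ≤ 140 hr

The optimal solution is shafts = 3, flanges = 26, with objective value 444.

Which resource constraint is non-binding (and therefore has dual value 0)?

lathe time

mill time: 93/93 (binding)
inspection: 165/165 (binding)
lathe time: 119/140 (slack 21)
By complementary slackness, a constraint with positive slack has shadow price 0 → lathe time.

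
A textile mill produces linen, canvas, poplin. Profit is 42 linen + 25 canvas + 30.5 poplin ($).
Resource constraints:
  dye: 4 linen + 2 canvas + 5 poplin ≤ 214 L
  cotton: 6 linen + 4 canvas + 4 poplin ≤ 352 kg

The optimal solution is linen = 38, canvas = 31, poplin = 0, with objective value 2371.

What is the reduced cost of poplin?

Both dye and cotton are binding at x*.
The binding rows give the dual system: 4·y_dye + 6·y_cotton = 42 and 2·y_dye + 4·y_cotton = 25.
This yields shadow prices y_dye = 4.5, y_cotton = 4.
Reduced cost of poplin: c₃ − yᵀa₃ = 30.5 − (4.5·5 + 4·4) = 30.5 − 38.5 = -8.

-8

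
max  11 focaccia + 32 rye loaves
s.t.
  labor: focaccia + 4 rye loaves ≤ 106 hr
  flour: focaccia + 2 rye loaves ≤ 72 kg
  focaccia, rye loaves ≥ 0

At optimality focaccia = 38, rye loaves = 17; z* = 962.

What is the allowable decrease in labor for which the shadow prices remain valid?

Binding constraints: labor, flour. The basis is B = [[1,4],[1,2]] with det -2.
Per unit decrease in labor, x* moves by d = (1, -0.5).
The basis stays optimal until rye loaves reaches 0; allowable decrease = 34 hr.

34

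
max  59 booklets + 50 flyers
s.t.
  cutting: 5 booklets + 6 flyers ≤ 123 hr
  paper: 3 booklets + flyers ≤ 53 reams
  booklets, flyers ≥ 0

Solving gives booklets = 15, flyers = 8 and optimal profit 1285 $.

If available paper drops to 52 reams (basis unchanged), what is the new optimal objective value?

At the optimum: cutting uses 123 of 123 (binding); paper uses 53 of 53 (binding).
From A_Bᵀ y = c: 5·y_cutting + 3·y_paper = 59; 6·y_cutting + 1·y_paper = 50.
→ y_cutting = 7 and y_paper = 8.
Δz = y_paper·Δb = 8 × (-1) = -8, so new z* = 1285 − 8 = 1277.

1277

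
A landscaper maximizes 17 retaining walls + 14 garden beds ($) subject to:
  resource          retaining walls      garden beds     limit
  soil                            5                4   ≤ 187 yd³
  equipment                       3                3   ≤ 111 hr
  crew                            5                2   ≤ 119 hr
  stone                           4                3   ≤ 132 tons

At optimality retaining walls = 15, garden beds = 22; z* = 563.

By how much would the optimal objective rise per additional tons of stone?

0

At the optimum: soil uses 163 of 187 (slack = 24); equipment uses 111 of 111 (binding); crew uses 119 of 119 (binding); stone uses 126 of 132 (slack = 6).
Slack constraints have shadow price 0 (complementary slackness).
Dual feasibility on the basic columns requires 3·y_equipment + 5·y_crew = 17, 3·y_equipment + 2·y_crew = 14.
Solving: y_equipment = 4, y_crew = 1.
Shadow price of stone = 0.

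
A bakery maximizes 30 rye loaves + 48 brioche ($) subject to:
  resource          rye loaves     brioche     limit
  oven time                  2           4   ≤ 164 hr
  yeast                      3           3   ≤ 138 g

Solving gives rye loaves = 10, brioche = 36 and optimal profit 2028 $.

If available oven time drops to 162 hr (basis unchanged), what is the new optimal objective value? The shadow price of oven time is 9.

2010

Δb = -2, so new z* = 2028 + (9)·(-2) = 2028 − 18 = 2010.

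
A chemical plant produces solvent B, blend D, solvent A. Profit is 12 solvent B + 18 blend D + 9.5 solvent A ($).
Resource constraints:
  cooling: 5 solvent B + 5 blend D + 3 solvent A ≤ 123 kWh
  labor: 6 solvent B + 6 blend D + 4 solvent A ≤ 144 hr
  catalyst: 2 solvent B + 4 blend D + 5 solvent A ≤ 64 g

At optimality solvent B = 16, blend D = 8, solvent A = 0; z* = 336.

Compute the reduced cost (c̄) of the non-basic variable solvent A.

-9.5

Binding: labor and catalyst. Non-binding: cooling (3 unused).
Slack constraints have shadow price 0 (complementary slackness).
From A_Bᵀ y = c: 6·y_labor + 2·y_catalyst = 12; 6·y_labor + 4·y_catalyst = 18.
This yields shadow prices y_labor = 1, y_catalyst = 3.
Reduced cost of solvent A: c₃ − yᵀa₃ = 9.5 − (1·4 + 3·5) = 9.5 − 19 = -9.5.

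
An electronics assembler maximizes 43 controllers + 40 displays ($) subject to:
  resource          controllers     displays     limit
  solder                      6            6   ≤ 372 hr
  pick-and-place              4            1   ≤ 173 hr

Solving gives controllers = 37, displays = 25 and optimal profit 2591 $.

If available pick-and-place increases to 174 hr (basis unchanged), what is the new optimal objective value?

2592

Both solder and pick-and-place are binding at x*.
Dual feasibility on the basic columns requires 6·y_solder + 4·y_pick-and-place = 43, 6·y_solder + 1·y_pick-and-place = 40.
Solving: y_solder = 6.5, y_pick-and-place = 1.
Δz = y_pick-and-place·Δb = 1 × (1) = 1, so new z* = 2591 + 1 = 2592.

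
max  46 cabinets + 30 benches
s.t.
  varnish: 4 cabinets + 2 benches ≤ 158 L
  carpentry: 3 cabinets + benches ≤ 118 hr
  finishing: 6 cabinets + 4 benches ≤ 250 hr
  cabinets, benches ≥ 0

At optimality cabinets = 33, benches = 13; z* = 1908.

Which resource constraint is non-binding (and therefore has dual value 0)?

carpentry

varnish: 158/158 (binding)
carpentry: 112/118 (slack 6)
finishing: 250/250 (binding)
By complementary slackness, a constraint with positive slack has shadow price 0 → carpentry.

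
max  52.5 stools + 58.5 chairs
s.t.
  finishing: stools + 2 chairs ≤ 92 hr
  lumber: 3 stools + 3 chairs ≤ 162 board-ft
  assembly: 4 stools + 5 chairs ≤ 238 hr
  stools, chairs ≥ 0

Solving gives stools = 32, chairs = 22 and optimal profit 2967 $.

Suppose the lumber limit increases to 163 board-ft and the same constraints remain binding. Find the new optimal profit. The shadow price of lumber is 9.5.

Δb = 1, so new z* = 2967 + (9.5)·(1) = 2967 + 9.5 = 2976.5.

2976.5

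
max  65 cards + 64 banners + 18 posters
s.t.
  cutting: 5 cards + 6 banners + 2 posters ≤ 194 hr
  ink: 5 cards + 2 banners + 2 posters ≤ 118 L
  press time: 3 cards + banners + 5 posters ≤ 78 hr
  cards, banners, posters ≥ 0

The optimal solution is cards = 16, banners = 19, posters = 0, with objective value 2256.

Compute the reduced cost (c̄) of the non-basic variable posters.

At the optimum: cutting uses 194 of 194 (binding); ink uses 118 of 118 (binding); press time uses 67 of 78 (slack = 11).
Slack constraints have shadow price 0 (complementary slackness).
Dual feasibility on the basic columns requires 5·y_cutting + 5·y_ink = 65, 6·y_cutting + 2·y_ink = 64.
Solving: y_cutting = 9.5, y_ink = 3.5.
Reduced cost of posters: c₃ − yᵀa₃ = 18 − (9.5·2 + 3.5·2) = 18 − 26 = -8.

-8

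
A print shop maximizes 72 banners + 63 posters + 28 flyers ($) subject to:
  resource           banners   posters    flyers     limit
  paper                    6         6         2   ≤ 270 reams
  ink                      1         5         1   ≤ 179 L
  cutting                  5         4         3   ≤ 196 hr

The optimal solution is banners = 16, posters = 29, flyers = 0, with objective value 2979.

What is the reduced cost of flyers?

Check each constraint at x*: paper 270/270 (tight); ink 161/179 (slack 18); cutting 196/196 (tight).
By complementary slackness, y = 0 for the non-binding constraint.
The binding rows give the dual system: 6·y_paper + 5·y_cutting = 72 and 6·y_paper + 4·y_cutting = 63.
→ y_paper = 4.5 and y_cutting = 9.
Reduced cost of flyers: c₃ − yᵀa₃ = 28 − (4.5·2 + 9·3) = 28 − 36 = -8.

-8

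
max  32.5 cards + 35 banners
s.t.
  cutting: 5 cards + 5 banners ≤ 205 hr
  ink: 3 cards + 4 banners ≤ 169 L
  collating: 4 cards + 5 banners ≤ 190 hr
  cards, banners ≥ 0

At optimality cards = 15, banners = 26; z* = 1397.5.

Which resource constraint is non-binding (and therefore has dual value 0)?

cutting: 205/205 (binding)
ink: 149/169 (slack 20)
collating: 190/190 (binding)
By complementary slackness, a constraint with positive slack has shadow price 0 → ink.

ink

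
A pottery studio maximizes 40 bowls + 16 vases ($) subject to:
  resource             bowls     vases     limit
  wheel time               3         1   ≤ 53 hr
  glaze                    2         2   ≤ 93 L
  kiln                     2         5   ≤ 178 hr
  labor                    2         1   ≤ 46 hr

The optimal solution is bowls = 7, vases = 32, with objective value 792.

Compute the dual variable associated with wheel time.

Check each constraint at x*: wheel time 53/53 (tight); glaze 78/93 (slack 15); kiln 174/178 (slack 4); labor 46/46 (tight).
Since glaze, kiln are not tight, their duals are 0.
The binding rows give the dual system: 3·y_wheel time + 2·y_labor = 40 and 1·y_wheel time + 1·y_labor = 16.
This yields shadow prices y_wheel time = 8, y_labor = 8.
Shadow price of wheel time = 8.

8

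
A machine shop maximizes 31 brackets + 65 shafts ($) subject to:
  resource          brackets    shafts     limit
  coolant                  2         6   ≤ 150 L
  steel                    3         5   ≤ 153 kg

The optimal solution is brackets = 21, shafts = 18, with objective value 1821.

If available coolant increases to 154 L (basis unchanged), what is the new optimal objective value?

Check each constraint at x*: coolant 150/150 (tight); steel 153/153 (tight).
Dual feasibility on the basic columns requires 2·y_coolant + 3·y_steel = 31, 6·y_coolant + 5·y_steel = 65.
Solving: y_coolant = 5, y_steel = 7.
Δz = y_coolant·Δb = 5 × (4) = 20, so new z* = 1821 + 20 = 1841.

1841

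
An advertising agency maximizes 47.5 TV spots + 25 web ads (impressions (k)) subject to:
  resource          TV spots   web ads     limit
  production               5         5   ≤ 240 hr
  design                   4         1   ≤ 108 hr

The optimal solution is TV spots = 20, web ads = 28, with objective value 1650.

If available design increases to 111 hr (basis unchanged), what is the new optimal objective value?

At the optimum: production uses 240 of 240 (binding); design uses 108 of 108 (binding).
From A_Bᵀ y = c: 5·y_production + 4·y_design = 47.5; 5·y_production + 1·y_design = 25.
This yields shadow prices y_production = 3.5, y_design = 7.5.
Δz = y_design·Δb = 7.5 × (3) = 22.5, so new z* = 1650 + 22.5 = 1672.5.

1672.5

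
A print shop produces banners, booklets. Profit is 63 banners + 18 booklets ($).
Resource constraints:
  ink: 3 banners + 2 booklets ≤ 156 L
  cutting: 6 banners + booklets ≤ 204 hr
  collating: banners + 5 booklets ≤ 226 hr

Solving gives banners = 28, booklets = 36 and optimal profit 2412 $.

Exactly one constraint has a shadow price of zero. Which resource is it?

collating

ink: 156/156 (binding)
cutting: 204/204 (binding)
collating: 208/226 (slack 18)
By complementary slackness, a constraint with positive slack has shadow price 0 → collating.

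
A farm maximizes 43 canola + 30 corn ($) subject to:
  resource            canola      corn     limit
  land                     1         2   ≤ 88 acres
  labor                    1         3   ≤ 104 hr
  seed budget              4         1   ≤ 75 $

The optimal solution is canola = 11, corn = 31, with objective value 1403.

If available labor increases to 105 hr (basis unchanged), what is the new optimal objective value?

Binding: labor and seed budget. Non-binding: land (15 unused).
Slack constraints have shadow price 0 (complementary slackness).
The binding rows give the dual system: 1·y_labor + 4·y_seed budget = 43 and 3·y_labor + 1·y_seed budget = 30.
Solving: y_labor = 7, y_seed budget = 9.
Δz = y_labor·Δb = 7 × (1) = 7, so new z* = 1403 + 7 = 1410.

1410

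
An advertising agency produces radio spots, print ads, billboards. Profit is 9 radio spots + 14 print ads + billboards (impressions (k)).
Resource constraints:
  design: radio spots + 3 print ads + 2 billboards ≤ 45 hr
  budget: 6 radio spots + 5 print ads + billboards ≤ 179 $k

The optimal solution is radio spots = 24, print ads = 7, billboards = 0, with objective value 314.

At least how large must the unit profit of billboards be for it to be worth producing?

Check each constraint at x*: design 45/45 (tight); budget 179/179 (tight).
Dual feasibility on the basic columns requires 1·y_design + 6·y_budget = 9, 3·y_design + 5·y_budget = 14.
→ y_design = 3 and y_budget = 1.
billboards enters the basis when its profit ≥ yᵀa₃ = 3·2 + 1·1 = 7.

7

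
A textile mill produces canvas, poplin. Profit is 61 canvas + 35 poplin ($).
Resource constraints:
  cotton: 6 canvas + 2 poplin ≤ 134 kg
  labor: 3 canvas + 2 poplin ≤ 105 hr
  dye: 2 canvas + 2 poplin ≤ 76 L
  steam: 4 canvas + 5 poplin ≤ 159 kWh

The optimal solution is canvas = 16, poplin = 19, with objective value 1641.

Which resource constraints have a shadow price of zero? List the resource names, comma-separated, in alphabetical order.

cotton: 134/134 (binding)
labor: 86/105 (slack 19)
dye: 70/76 (slack 6)
steam: 159/159 (binding)
By complementary slackness, a constraint with positive slack has shadow price 0 → dye, labor.

dye, labor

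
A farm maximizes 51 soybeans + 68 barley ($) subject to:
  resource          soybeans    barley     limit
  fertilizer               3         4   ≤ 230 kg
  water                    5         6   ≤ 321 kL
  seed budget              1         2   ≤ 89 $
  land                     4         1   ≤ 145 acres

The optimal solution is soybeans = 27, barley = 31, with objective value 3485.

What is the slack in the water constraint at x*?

water used = 5·27 + 6·31 = 321; slack = 321 − 321 = 0.

0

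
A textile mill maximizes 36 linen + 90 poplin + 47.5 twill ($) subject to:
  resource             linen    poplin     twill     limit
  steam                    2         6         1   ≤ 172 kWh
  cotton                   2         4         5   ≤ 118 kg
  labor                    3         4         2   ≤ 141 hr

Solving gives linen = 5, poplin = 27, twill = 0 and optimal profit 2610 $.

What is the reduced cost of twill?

-6.5

Binding: steam and cotton. Non-binding: labor (18 unused).
By complementary slackness, y = 0 for the non-binding constraint.
The binding rows give the dual system: 2·y_steam + 2·y_cotton = 36 and 6·y_steam + 4·y_cotton = 90.
Solving: y_steam = 9, y_cotton = 9.
Reduced cost of twill: c₃ − yᵀa₃ = 47.5 − (9·1 + 9·5) = 47.5 − 54 = -6.5.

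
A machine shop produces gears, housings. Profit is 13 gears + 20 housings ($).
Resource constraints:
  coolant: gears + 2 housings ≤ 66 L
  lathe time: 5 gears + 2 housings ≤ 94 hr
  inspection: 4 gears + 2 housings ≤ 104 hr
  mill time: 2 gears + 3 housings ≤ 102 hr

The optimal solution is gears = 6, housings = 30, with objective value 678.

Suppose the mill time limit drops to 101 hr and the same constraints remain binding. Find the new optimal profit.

Check each constraint at x*: coolant 66/66 (tight); lathe time 90/94 (slack 4); inspection 84/104 (slack 20); mill time 102/102 (tight).
Slack constraints have shadow price 0 (complementary slackness).
Dual feasibility on the basic columns requires 1·y_coolant + 2·y_mill time = 13, 2·y_coolant + 3·y_mill time = 20.
→ y_coolant = 1 and y_mill time = 6.
Δz = y_mill time·Δb = 6 × (-1) = -6, so new z* = 678 − 6 = 672.

672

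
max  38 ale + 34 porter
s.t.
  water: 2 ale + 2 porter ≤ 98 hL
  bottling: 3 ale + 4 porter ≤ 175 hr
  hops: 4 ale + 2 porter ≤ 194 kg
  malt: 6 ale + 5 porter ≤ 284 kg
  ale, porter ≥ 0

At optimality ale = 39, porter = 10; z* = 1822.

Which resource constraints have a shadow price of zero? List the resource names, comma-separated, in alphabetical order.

water: 98/98 (binding)
bottling: 157/175 (slack 18)
hops: 176/194 (slack 18)
malt: 284/284 (binding)
By complementary slackness, a constraint with positive slack has shadow price 0 → bottling, hops.

bottling, hops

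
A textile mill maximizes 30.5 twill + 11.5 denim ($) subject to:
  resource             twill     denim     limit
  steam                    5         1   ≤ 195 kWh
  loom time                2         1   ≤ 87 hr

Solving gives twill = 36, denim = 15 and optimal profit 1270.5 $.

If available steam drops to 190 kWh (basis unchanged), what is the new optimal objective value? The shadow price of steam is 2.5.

1258

Δb = -5, so new z* = 1270.5 + (2.5)·(-5) = 1270.5 − 12.5 = 1258.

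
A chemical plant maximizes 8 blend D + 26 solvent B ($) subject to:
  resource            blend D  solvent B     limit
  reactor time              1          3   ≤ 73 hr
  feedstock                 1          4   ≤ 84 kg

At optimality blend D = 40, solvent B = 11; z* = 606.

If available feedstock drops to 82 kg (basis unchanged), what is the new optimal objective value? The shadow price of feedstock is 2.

Δb = -2, so new z* = 606 + (2)·(-2) = 606 − 4 = 602.

602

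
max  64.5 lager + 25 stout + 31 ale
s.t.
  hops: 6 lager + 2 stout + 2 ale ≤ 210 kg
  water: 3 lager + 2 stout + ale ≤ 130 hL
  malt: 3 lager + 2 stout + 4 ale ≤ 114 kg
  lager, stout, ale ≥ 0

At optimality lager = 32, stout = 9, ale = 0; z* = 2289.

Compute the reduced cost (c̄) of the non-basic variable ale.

-1

Binding: hops and malt. Non-binding: water (16 unused).
By complementary slackness, y = 0 for the non-binding constraint.
Dual feasibility on the basic columns requires 6·y_hops + 3·y_malt = 64.5, 2·y_hops + 2·y_malt = 25.
Solving: y_hops = 9, y_malt = 3.5.
Reduced cost of ale: c₃ − yᵀa₃ = 31 − (9·2 + 3.5·4) = 31 − 32 = -1.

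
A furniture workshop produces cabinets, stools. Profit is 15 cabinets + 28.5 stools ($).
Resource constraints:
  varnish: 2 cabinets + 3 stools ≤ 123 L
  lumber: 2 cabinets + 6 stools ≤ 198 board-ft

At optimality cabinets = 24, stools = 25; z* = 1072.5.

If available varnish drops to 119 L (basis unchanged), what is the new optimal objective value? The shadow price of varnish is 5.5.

Δb = -4, so new z* = 1072.5 + (5.5)·(-4) = 1072.5 − 22 = 1050.5.

1050.5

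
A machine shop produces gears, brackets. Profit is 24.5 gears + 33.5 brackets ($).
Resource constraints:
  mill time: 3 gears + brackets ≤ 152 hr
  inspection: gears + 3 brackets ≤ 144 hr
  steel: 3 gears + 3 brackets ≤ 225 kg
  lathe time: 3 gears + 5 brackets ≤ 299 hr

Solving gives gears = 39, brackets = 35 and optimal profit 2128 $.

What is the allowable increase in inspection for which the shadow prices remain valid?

4

Binding constraints: mill time, inspection. The basis is B = [[3,1],[1,3]] with det 8.
Per unit increase in inspection, x* moves by d = (-0.125, 0.375).
The basis stays optimal until steel becomes binding; allowable increase = 4 hr.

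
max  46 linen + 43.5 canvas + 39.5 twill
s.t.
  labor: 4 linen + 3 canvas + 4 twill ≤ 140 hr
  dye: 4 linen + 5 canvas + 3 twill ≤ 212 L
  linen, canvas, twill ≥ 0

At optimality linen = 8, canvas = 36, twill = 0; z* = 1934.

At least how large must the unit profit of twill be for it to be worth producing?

At the optimum: labor uses 140 of 140 (binding); dye uses 212 of 212 (binding).
The binding rows give the dual system: 4·y_labor + 4·y_dye = 46 and 3·y_labor + 5·y_dye = 43.5.
Solving: y_labor = 7, y_dye = 4.5.
twill enters the basis when its profit ≥ yᵀa₃ = 7·4 + 4.5·3 = 41.5.

41.5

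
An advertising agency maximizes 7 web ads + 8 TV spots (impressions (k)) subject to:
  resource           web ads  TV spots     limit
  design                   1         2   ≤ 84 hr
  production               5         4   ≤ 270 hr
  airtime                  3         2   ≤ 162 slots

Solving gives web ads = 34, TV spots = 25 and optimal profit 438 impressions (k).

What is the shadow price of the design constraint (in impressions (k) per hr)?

Check each constraint at x*: design 84/84 (tight); production 270/270 (tight); airtime 152/162 (slack 10).
Since airtime is not tight, its dual is 0.
From A_Bᵀ y = c: 1·y_design + 5·y_production = 7; 2·y_design + 4·y_production = 8.
This yields shadow prices y_design = 2, y_production = 1.
Shadow price of design = 2.

2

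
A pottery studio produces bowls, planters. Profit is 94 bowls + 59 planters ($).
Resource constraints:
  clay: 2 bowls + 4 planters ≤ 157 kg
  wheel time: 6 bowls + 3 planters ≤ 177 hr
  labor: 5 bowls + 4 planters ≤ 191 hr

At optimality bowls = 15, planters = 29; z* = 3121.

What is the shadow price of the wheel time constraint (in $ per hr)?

9

Binding: wheel time and labor. Non-binding: clay (11 unused).
By complementary slackness, y = 0 for the non-binding constraint.
The binding rows give the dual system: 6·y_wheel time + 5·y_labor = 94 and 3·y_wheel time + 4·y_labor = 59.
→ y_wheel time = 9 and y_labor = 8.
Shadow price of wheel time = 9.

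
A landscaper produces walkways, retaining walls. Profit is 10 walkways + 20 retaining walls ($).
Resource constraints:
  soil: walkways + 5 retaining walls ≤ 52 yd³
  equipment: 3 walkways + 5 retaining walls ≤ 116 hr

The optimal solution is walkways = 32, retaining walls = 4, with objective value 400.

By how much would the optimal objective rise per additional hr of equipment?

3

At the optimum: soil uses 52 of 52 (binding); equipment uses 116 of 116 (binding).
From A_Bᵀ y = c: 1·y_soil + 3·y_equipment = 10; 5·y_soil + 5·y_equipment = 20.
Solving: y_soil = 1, y_equipment = 3.
Shadow price of equipment = 3.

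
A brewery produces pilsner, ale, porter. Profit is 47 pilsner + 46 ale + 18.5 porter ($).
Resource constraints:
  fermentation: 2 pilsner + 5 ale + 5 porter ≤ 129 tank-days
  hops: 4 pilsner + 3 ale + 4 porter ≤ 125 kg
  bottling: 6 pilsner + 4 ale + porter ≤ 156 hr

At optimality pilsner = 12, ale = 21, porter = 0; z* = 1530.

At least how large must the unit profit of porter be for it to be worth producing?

At the optimum: fermentation uses 129 of 129 (binding); hops uses 111 of 125 (slack = 14); bottling uses 156 of 156 (binding).
By complementary slackness, y = 0 for the non-binding constraint.
The binding rows give the dual system: 2·y_fermentation + 6·y_bottling = 47 and 5·y_fermentation + 4·y_bottling = 46.
→ y_fermentation = 4 and y_bottling = 6.5.
porter enters the basis when its profit ≥ yᵀa₃ = 4·5 + 6.5·1 = 26.5.

26.5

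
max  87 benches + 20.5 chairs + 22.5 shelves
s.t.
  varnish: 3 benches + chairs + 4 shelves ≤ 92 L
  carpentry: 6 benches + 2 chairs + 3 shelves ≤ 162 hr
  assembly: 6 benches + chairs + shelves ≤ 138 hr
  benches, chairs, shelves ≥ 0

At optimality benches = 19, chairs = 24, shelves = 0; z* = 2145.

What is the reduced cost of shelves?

-4

Binding: carpentry and assembly. Non-binding: varnish (11 unused).
Slack constraints have shadow price 0 (complementary slackness).
Dual feasibility on the basic columns requires 6·y_carpentry + 6·y_assembly = 87, 2·y_carpentry + 1·y_assembly = 20.5.
This yields shadow prices y_carpentry = 6, y_assembly = 8.5.
Reduced cost of shelves: c₃ − yᵀa₃ = 22.5 − (6·3 + 8.5·1) = 22.5 − 26.5 = -4.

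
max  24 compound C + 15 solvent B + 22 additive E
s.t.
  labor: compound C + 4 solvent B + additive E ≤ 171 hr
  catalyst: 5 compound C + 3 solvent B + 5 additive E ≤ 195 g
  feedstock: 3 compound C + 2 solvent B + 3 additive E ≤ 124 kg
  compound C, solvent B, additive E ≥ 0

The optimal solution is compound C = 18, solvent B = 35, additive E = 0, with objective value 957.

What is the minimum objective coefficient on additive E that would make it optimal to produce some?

Check each constraint at x*: labor 158/171 (slack 13); catalyst 195/195 (tight); feedstock 124/124 (tight).
Since labor is not tight, its dual is 0.
Dual feasibility on the basic columns requires 5·y_catalyst + 3·y_feedstock = 24, 3·y_catalyst + 2·y_feedstock = 15.
Solving: y_catalyst = 3, y_feedstock = 3.
additive E enters the basis when its profit ≥ yᵀa₃ = 3·5 + 3·3 = 24.

24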